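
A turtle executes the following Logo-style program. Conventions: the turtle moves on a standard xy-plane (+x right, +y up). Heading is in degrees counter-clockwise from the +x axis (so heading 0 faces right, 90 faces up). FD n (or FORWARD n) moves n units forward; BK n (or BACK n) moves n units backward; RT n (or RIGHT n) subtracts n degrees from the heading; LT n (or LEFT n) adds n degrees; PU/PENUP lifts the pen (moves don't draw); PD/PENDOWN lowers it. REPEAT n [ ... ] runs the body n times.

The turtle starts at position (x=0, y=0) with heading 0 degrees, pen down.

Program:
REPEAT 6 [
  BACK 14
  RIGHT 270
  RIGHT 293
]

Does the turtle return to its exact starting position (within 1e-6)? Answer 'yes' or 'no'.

Answer: no

Derivation:
Executing turtle program step by step:
Start: pos=(0,0), heading=0, pen down
REPEAT 6 [
  -- iteration 1/6 --
  BK 14: (0,0) -> (-14,0) [heading=0, draw]
  RT 270: heading 0 -> 90
  RT 293: heading 90 -> 157
  -- iteration 2/6 --
  BK 14: (-14,0) -> (-1.113,-5.47) [heading=157, draw]
  RT 270: heading 157 -> 247
  RT 293: heading 247 -> 314
  -- iteration 3/6 --
  BK 14: (-1.113,-5.47) -> (-10.838,4.601) [heading=314, draw]
  RT 270: heading 314 -> 44
  RT 293: heading 44 -> 111
  -- iteration 4/6 --
  BK 14: (-10.838,4.601) -> (-5.821,-8.47) [heading=111, draw]
  RT 270: heading 111 -> 201
  RT 293: heading 201 -> 268
  -- iteration 5/6 --
  BK 14: (-5.821,-8.47) -> (-5.332,5.522) [heading=268, draw]
  RT 270: heading 268 -> 358
  RT 293: heading 358 -> 65
  -- iteration 6/6 --
  BK 14: (-5.332,5.522) -> (-11.249,-7.166) [heading=65, draw]
  RT 270: heading 65 -> 155
  RT 293: heading 155 -> 222
]
Final: pos=(-11.249,-7.166), heading=222, 6 segment(s) drawn

Start position: (0, 0)
Final position: (-11.249, -7.166)
Distance = 13.338; >= 1e-6 -> NOT closed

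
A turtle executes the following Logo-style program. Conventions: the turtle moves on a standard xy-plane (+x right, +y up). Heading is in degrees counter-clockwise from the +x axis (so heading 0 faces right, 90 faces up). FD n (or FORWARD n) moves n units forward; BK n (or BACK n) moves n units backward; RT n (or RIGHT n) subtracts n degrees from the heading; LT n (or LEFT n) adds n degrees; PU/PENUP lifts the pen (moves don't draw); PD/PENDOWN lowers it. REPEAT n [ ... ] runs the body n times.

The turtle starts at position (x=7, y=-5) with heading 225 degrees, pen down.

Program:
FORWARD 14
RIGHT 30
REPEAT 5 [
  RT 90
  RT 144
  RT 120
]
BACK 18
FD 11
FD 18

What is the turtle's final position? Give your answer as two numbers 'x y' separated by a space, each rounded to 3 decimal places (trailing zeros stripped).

Executing turtle program step by step:
Start: pos=(7,-5), heading=225, pen down
FD 14: (7,-5) -> (-2.899,-14.899) [heading=225, draw]
RT 30: heading 225 -> 195
REPEAT 5 [
  -- iteration 1/5 --
  RT 90: heading 195 -> 105
  RT 144: heading 105 -> 321
  RT 120: heading 321 -> 201
  -- iteration 2/5 --
  RT 90: heading 201 -> 111
  RT 144: heading 111 -> 327
  RT 120: heading 327 -> 207
  -- iteration 3/5 --
  RT 90: heading 207 -> 117
  RT 144: heading 117 -> 333
  RT 120: heading 333 -> 213
  -- iteration 4/5 --
  RT 90: heading 213 -> 123
  RT 144: heading 123 -> 339
  RT 120: heading 339 -> 219
  -- iteration 5/5 --
  RT 90: heading 219 -> 129
  RT 144: heading 129 -> 345
  RT 120: heading 345 -> 225
]
BK 18: (-2.899,-14.899) -> (9.828,-2.172) [heading=225, draw]
FD 11: (9.828,-2.172) -> (2.05,-9.95) [heading=225, draw]
FD 18: (2.05,-9.95) -> (-10.678,-22.678) [heading=225, draw]
Final: pos=(-10.678,-22.678), heading=225, 4 segment(s) drawn

Answer: -10.678 -22.678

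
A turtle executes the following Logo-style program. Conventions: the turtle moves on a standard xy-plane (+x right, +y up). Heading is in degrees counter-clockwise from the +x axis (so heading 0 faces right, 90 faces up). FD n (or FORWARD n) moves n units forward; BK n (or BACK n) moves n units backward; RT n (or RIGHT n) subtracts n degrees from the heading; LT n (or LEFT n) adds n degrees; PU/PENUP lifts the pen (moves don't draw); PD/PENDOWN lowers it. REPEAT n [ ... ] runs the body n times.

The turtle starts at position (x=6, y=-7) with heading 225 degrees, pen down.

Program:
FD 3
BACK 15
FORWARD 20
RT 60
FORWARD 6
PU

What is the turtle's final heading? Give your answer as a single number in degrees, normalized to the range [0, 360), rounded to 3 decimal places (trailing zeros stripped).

Executing turtle program step by step:
Start: pos=(6,-7), heading=225, pen down
FD 3: (6,-7) -> (3.879,-9.121) [heading=225, draw]
BK 15: (3.879,-9.121) -> (14.485,1.485) [heading=225, draw]
FD 20: (14.485,1.485) -> (0.343,-12.657) [heading=225, draw]
RT 60: heading 225 -> 165
FD 6: (0.343,-12.657) -> (-5.452,-11.104) [heading=165, draw]
PU: pen up
Final: pos=(-5.452,-11.104), heading=165, 4 segment(s) drawn

Answer: 165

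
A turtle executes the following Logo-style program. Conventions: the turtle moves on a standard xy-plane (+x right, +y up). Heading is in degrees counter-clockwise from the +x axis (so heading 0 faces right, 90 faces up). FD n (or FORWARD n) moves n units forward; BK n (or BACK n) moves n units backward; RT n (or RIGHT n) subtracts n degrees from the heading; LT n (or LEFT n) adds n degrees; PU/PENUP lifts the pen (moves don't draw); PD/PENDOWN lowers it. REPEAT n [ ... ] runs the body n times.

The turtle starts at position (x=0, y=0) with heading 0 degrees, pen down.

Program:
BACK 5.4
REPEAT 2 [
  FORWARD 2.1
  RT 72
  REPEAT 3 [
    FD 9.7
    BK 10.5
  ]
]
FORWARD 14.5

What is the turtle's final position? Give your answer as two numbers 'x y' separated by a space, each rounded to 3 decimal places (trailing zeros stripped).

Executing turtle program step by step:
Start: pos=(0,0), heading=0, pen down
BK 5.4: (0,0) -> (-5.4,0) [heading=0, draw]
REPEAT 2 [
  -- iteration 1/2 --
  FD 2.1: (-5.4,0) -> (-3.3,0) [heading=0, draw]
  RT 72: heading 0 -> 288
  REPEAT 3 [
    -- iteration 1/3 --
    FD 9.7: (-3.3,0) -> (-0.303,-9.225) [heading=288, draw]
    BK 10.5: (-0.303,-9.225) -> (-3.547,0.761) [heading=288, draw]
    -- iteration 2/3 --
    FD 9.7: (-3.547,0.761) -> (-0.55,-8.464) [heading=288, draw]
    BK 10.5: (-0.55,-8.464) -> (-3.794,1.522) [heading=288, draw]
    -- iteration 3/3 --
    FD 9.7: (-3.794,1.522) -> (-0.797,-7.704) [heading=288, draw]
    BK 10.5: (-0.797,-7.704) -> (-4.042,2.283) [heading=288, draw]
  ]
  -- iteration 2/2 --
  FD 2.1: (-4.042,2.283) -> (-3.393,0.285) [heading=288, draw]
  RT 72: heading 288 -> 216
  REPEAT 3 [
    -- iteration 1/3 --
    FD 9.7: (-3.393,0.285) -> (-11.24,-5.416) [heading=216, draw]
    BK 10.5: (-11.24,-5.416) -> (-2.745,0.756) [heading=216, draw]
    -- iteration 2/3 --
    FD 9.7: (-2.745,0.756) -> (-10.593,-4.946) [heading=216, draw]
    BK 10.5: (-10.593,-4.946) -> (-2.098,1.226) [heading=216, draw]
    -- iteration 3/3 --
    FD 9.7: (-2.098,1.226) -> (-9.946,-4.476) [heading=216, draw]
    BK 10.5: (-9.946,-4.476) -> (-1.451,1.696) [heading=216, draw]
  ]
]
FD 14.5: (-1.451,1.696) -> (-13.182,-6.827) [heading=216, draw]
Final: pos=(-13.182,-6.827), heading=216, 16 segment(s) drawn

Answer: -13.182 -6.827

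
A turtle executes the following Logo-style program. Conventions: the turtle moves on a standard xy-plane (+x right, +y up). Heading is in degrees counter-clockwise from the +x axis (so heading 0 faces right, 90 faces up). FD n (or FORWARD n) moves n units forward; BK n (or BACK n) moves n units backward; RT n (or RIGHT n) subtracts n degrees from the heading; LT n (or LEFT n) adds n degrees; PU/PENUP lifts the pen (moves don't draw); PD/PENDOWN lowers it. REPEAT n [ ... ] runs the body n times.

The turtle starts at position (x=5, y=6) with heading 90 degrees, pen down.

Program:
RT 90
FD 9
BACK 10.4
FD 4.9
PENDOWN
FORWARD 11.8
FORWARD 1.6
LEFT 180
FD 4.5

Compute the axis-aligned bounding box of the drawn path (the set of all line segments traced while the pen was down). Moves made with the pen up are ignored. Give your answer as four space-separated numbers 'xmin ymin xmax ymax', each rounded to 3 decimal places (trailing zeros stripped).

Answer: 3.6 6 21.9 6

Derivation:
Executing turtle program step by step:
Start: pos=(5,6), heading=90, pen down
RT 90: heading 90 -> 0
FD 9: (5,6) -> (14,6) [heading=0, draw]
BK 10.4: (14,6) -> (3.6,6) [heading=0, draw]
FD 4.9: (3.6,6) -> (8.5,6) [heading=0, draw]
PD: pen down
FD 11.8: (8.5,6) -> (20.3,6) [heading=0, draw]
FD 1.6: (20.3,6) -> (21.9,6) [heading=0, draw]
LT 180: heading 0 -> 180
FD 4.5: (21.9,6) -> (17.4,6) [heading=180, draw]
Final: pos=(17.4,6), heading=180, 6 segment(s) drawn

Segment endpoints: x in {3.6, 5, 8.5, 14, 17.4, 20.3, 21.9}, y in {6, 6}
xmin=3.6, ymin=6, xmax=21.9, ymax=6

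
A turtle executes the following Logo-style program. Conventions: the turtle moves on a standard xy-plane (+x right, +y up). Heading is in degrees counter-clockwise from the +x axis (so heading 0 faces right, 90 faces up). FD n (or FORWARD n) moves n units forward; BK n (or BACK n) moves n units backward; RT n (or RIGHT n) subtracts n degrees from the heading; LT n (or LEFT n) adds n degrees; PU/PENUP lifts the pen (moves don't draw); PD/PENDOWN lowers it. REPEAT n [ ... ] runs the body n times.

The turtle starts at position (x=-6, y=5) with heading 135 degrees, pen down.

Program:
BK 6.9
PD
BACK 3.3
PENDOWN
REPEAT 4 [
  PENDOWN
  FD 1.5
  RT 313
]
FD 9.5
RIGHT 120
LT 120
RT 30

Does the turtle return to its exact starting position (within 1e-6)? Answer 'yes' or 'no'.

Executing turtle program step by step:
Start: pos=(-6,5), heading=135, pen down
BK 6.9: (-6,5) -> (-1.121,0.121) [heading=135, draw]
PD: pen down
BK 3.3: (-1.121,0.121) -> (1.212,-2.212) [heading=135, draw]
PD: pen down
REPEAT 4 [
  -- iteration 1/4 --
  PD: pen down
  FD 1.5: (1.212,-2.212) -> (0.152,-1.152) [heading=135, draw]
  RT 313: heading 135 -> 182
  -- iteration 2/4 --
  PD: pen down
  FD 1.5: (0.152,-1.152) -> (-1.347,-1.204) [heading=182, draw]
  RT 313: heading 182 -> 229
  -- iteration 3/4 --
  PD: pen down
  FD 1.5: (-1.347,-1.204) -> (-2.331,-2.336) [heading=229, draw]
  RT 313: heading 229 -> 276
  -- iteration 4/4 --
  PD: pen down
  FD 1.5: (-2.331,-2.336) -> (-2.175,-3.828) [heading=276, draw]
  RT 313: heading 276 -> 323
]
FD 9.5: (-2.175,-3.828) -> (5.412,-9.545) [heading=323, draw]
RT 120: heading 323 -> 203
LT 120: heading 203 -> 323
RT 30: heading 323 -> 293
Final: pos=(5.412,-9.545), heading=293, 7 segment(s) drawn

Start position: (-6, 5)
Final position: (5.412, -9.545)
Distance = 18.488; >= 1e-6 -> NOT closed

Answer: no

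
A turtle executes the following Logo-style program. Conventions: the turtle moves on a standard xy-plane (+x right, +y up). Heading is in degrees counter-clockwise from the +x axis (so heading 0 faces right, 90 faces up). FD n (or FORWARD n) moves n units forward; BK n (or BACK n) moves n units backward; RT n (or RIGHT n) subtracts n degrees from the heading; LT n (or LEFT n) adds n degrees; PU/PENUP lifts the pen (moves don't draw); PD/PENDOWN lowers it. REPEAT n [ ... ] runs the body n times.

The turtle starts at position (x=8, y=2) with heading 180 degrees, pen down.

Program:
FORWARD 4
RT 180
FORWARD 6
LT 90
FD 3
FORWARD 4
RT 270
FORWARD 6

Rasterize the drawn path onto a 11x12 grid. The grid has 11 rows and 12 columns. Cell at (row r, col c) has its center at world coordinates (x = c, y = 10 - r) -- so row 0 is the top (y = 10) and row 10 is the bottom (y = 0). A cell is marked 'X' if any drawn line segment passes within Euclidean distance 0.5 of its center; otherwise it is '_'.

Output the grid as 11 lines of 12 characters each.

Segment 0: (8,2) -> (4,2)
Segment 1: (4,2) -> (10,2)
Segment 2: (10,2) -> (10,5)
Segment 3: (10,5) -> (10,9)
Segment 4: (10,9) -> (4,9)

Answer: ____________
____XXXXXXX_
__________X_
__________X_
__________X_
__________X_
__________X_
__________X_
____XXXXXXX_
____________
____________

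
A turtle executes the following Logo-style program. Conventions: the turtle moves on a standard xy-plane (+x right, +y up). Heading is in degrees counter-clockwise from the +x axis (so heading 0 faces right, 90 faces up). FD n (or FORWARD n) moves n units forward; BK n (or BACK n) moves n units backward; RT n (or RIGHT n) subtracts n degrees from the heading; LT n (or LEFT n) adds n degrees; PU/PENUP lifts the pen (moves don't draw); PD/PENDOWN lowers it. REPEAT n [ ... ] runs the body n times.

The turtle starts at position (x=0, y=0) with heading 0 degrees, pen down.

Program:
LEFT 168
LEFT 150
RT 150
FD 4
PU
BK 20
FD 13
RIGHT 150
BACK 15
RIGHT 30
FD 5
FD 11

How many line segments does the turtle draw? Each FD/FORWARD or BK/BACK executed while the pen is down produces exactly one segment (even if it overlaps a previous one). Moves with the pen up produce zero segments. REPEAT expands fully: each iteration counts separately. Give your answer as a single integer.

Answer: 1

Derivation:
Executing turtle program step by step:
Start: pos=(0,0), heading=0, pen down
LT 168: heading 0 -> 168
LT 150: heading 168 -> 318
RT 150: heading 318 -> 168
FD 4: (0,0) -> (-3.913,0.832) [heading=168, draw]
PU: pen up
BK 20: (-3.913,0.832) -> (15.65,-3.327) [heading=168, move]
FD 13: (15.65,-3.327) -> (2.934,-0.624) [heading=168, move]
RT 150: heading 168 -> 18
BK 15: (2.934,-0.624) -> (-11.331,-5.259) [heading=18, move]
RT 30: heading 18 -> 348
FD 5: (-11.331,-5.259) -> (-6.441,-6.299) [heading=348, move]
FD 11: (-6.441,-6.299) -> (4.319,-8.586) [heading=348, move]
Final: pos=(4.319,-8.586), heading=348, 1 segment(s) drawn
Segments drawn: 1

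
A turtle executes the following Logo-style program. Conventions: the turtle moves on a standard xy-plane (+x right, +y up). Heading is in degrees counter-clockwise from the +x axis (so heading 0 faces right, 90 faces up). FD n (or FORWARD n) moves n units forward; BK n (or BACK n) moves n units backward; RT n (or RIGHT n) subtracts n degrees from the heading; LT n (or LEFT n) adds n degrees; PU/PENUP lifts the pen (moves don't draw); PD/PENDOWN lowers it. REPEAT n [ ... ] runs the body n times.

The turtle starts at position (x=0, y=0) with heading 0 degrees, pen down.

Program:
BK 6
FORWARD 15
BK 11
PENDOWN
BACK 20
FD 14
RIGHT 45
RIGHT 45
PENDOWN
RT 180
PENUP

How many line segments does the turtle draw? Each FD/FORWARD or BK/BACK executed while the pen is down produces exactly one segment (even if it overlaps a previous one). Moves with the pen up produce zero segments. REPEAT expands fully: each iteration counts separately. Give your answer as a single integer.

Executing turtle program step by step:
Start: pos=(0,0), heading=0, pen down
BK 6: (0,0) -> (-6,0) [heading=0, draw]
FD 15: (-6,0) -> (9,0) [heading=0, draw]
BK 11: (9,0) -> (-2,0) [heading=0, draw]
PD: pen down
BK 20: (-2,0) -> (-22,0) [heading=0, draw]
FD 14: (-22,0) -> (-8,0) [heading=0, draw]
RT 45: heading 0 -> 315
RT 45: heading 315 -> 270
PD: pen down
RT 180: heading 270 -> 90
PU: pen up
Final: pos=(-8,0), heading=90, 5 segment(s) drawn
Segments drawn: 5

Answer: 5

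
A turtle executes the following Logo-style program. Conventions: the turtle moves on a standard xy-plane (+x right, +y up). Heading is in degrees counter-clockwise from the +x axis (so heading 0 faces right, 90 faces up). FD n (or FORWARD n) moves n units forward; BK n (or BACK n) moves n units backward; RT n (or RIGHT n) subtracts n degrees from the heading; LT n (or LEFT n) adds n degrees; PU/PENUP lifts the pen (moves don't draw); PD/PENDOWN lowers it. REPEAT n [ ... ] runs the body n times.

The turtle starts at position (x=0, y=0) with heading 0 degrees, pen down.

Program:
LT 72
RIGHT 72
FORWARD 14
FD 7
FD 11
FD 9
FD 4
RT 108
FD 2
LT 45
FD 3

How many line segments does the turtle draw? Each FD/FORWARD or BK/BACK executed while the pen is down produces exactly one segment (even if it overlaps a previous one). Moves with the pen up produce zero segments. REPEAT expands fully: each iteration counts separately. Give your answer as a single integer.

Answer: 7

Derivation:
Executing turtle program step by step:
Start: pos=(0,0), heading=0, pen down
LT 72: heading 0 -> 72
RT 72: heading 72 -> 0
FD 14: (0,0) -> (14,0) [heading=0, draw]
FD 7: (14,0) -> (21,0) [heading=0, draw]
FD 11: (21,0) -> (32,0) [heading=0, draw]
FD 9: (32,0) -> (41,0) [heading=0, draw]
FD 4: (41,0) -> (45,0) [heading=0, draw]
RT 108: heading 0 -> 252
FD 2: (45,0) -> (44.382,-1.902) [heading=252, draw]
LT 45: heading 252 -> 297
FD 3: (44.382,-1.902) -> (45.744,-4.575) [heading=297, draw]
Final: pos=(45.744,-4.575), heading=297, 7 segment(s) drawn
Segments drawn: 7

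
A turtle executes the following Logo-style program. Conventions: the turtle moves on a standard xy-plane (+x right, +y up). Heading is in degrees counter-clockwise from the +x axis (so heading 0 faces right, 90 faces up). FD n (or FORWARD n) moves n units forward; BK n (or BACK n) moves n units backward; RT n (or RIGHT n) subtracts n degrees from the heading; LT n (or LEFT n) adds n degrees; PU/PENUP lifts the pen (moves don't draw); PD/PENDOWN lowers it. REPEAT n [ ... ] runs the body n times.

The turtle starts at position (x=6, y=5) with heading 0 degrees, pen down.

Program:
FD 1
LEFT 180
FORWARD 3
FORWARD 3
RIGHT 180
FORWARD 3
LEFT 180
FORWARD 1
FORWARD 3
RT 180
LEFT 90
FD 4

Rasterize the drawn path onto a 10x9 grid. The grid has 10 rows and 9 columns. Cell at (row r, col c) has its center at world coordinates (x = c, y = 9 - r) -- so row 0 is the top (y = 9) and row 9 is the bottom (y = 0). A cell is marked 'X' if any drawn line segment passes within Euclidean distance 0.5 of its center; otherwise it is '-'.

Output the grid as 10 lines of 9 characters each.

Answer: X--------
X--------
X--------
X--------
XXXXXXXX-
---------
---------
---------
---------
---------

Derivation:
Segment 0: (6,5) -> (7,5)
Segment 1: (7,5) -> (4,5)
Segment 2: (4,5) -> (1,5)
Segment 3: (1,5) -> (4,5)
Segment 4: (4,5) -> (3,5)
Segment 5: (3,5) -> (0,5)
Segment 6: (0,5) -> (0,9)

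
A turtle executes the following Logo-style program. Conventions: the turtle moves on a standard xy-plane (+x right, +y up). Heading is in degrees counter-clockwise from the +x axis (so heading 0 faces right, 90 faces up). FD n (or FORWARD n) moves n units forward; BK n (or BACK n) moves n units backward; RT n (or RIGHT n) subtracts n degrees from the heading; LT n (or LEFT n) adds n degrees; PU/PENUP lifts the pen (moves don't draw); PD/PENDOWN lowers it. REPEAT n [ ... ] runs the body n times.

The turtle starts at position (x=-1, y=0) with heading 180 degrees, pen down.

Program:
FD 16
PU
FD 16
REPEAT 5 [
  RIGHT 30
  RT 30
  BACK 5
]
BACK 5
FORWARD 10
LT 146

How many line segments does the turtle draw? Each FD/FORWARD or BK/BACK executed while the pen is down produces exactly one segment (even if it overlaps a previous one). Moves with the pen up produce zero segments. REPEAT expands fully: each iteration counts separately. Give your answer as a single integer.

Executing turtle program step by step:
Start: pos=(-1,0), heading=180, pen down
FD 16: (-1,0) -> (-17,0) [heading=180, draw]
PU: pen up
FD 16: (-17,0) -> (-33,0) [heading=180, move]
REPEAT 5 [
  -- iteration 1/5 --
  RT 30: heading 180 -> 150
  RT 30: heading 150 -> 120
  BK 5: (-33,0) -> (-30.5,-4.33) [heading=120, move]
  -- iteration 2/5 --
  RT 30: heading 120 -> 90
  RT 30: heading 90 -> 60
  BK 5: (-30.5,-4.33) -> (-33,-8.66) [heading=60, move]
  -- iteration 3/5 --
  RT 30: heading 60 -> 30
  RT 30: heading 30 -> 0
  BK 5: (-33,-8.66) -> (-38,-8.66) [heading=0, move]
  -- iteration 4/5 --
  RT 30: heading 0 -> 330
  RT 30: heading 330 -> 300
  BK 5: (-38,-8.66) -> (-40.5,-4.33) [heading=300, move]
  -- iteration 5/5 --
  RT 30: heading 300 -> 270
  RT 30: heading 270 -> 240
  BK 5: (-40.5,-4.33) -> (-38,0) [heading=240, move]
]
BK 5: (-38,0) -> (-35.5,4.33) [heading=240, move]
FD 10: (-35.5,4.33) -> (-40.5,-4.33) [heading=240, move]
LT 146: heading 240 -> 26
Final: pos=(-40.5,-4.33), heading=26, 1 segment(s) drawn
Segments drawn: 1

Answer: 1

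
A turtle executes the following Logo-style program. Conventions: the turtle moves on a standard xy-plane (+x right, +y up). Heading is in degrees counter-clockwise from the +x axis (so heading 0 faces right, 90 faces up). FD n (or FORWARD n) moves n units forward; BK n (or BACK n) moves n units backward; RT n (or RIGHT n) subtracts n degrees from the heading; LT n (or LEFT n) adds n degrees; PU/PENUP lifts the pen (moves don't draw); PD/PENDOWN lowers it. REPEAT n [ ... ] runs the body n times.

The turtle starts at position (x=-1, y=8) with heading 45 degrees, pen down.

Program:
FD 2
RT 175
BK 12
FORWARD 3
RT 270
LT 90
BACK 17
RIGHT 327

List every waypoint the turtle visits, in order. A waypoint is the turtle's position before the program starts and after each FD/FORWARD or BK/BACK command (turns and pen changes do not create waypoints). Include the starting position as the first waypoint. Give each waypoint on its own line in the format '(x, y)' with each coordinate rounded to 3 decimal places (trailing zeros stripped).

Executing turtle program step by step:
Start: pos=(-1,8), heading=45, pen down
FD 2: (-1,8) -> (0.414,9.414) [heading=45, draw]
RT 175: heading 45 -> 230
BK 12: (0.414,9.414) -> (8.128,18.607) [heading=230, draw]
FD 3: (8.128,18.607) -> (6.199,16.309) [heading=230, draw]
RT 270: heading 230 -> 320
LT 90: heading 320 -> 50
BK 17: (6.199,16.309) -> (-4.728,3.286) [heading=50, draw]
RT 327: heading 50 -> 83
Final: pos=(-4.728,3.286), heading=83, 4 segment(s) drawn
Waypoints (5 total):
(-1, 8)
(0.414, 9.414)
(8.128, 18.607)
(6.199, 16.309)
(-4.728, 3.286)

Answer: (-1, 8)
(0.414, 9.414)
(8.128, 18.607)
(6.199, 16.309)
(-4.728, 3.286)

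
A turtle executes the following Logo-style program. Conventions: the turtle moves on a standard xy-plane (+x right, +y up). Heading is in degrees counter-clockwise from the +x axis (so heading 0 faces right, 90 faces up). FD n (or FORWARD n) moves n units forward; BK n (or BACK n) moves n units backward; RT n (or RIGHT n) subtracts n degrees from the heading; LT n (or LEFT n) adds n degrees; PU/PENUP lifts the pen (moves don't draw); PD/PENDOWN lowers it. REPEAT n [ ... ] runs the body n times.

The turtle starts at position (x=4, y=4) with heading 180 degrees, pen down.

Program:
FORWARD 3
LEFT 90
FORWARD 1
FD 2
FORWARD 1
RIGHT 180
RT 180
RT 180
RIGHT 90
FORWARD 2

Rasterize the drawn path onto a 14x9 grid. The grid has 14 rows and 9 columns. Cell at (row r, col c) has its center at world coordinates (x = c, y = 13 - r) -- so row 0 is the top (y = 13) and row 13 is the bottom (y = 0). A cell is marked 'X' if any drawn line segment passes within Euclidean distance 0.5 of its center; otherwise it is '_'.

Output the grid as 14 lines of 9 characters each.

Answer: _________
_________
_________
_________
_________
_________
_________
_________
_________
_XXXX____
_X_______
_X_______
_X_______
_XXX_____

Derivation:
Segment 0: (4,4) -> (1,4)
Segment 1: (1,4) -> (1,3)
Segment 2: (1,3) -> (1,1)
Segment 3: (1,1) -> (1,0)
Segment 4: (1,0) -> (3,0)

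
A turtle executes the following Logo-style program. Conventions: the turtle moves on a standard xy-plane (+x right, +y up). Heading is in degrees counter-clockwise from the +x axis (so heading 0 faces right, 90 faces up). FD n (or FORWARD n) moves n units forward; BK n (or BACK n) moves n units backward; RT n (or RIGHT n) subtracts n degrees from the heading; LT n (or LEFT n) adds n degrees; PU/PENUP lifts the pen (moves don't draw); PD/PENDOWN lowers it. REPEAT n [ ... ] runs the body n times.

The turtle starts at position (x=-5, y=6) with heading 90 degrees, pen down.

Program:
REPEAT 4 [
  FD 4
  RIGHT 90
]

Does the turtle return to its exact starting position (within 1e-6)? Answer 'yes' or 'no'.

Answer: yes

Derivation:
Executing turtle program step by step:
Start: pos=(-5,6), heading=90, pen down
REPEAT 4 [
  -- iteration 1/4 --
  FD 4: (-5,6) -> (-5,10) [heading=90, draw]
  RT 90: heading 90 -> 0
  -- iteration 2/4 --
  FD 4: (-5,10) -> (-1,10) [heading=0, draw]
  RT 90: heading 0 -> 270
  -- iteration 3/4 --
  FD 4: (-1,10) -> (-1,6) [heading=270, draw]
  RT 90: heading 270 -> 180
  -- iteration 4/4 --
  FD 4: (-1,6) -> (-5,6) [heading=180, draw]
  RT 90: heading 180 -> 90
]
Final: pos=(-5,6), heading=90, 4 segment(s) drawn

Start position: (-5, 6)
Final position: (-5, 6)
Distance = 0; < 1e-6 -> CLOSED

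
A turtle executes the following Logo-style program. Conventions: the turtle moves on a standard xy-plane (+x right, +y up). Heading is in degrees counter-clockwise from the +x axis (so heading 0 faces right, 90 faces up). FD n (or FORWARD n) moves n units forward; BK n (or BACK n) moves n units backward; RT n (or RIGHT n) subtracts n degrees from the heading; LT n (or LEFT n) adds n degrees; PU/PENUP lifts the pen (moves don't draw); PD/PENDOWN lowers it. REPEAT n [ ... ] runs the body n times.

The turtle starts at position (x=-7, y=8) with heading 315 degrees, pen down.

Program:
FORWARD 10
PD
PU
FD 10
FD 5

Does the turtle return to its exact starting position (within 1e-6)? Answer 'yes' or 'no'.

Executing turtle program step by step:
Start: pos=(-7,8), heading=315, pen down
FD 10: (-7,8) -> (0.071,0.929) [heading=315, draw]
PD: pen down
PU: pen up
FD 10: (0.071,0.929) -> (7.142,-6.142) [heading=315, move]
FD 5: (7.142,-6.142) -> (10.678,-9.678) [heading=315, move]
Final: pos=(10.678,-9.678), heading=315, 1 segment(s) drawn

Start position: (-7, 8)
Final position: (10.678, -9.678)
Distance = 25; >= 1e-6 -> NOT closed

Answer: no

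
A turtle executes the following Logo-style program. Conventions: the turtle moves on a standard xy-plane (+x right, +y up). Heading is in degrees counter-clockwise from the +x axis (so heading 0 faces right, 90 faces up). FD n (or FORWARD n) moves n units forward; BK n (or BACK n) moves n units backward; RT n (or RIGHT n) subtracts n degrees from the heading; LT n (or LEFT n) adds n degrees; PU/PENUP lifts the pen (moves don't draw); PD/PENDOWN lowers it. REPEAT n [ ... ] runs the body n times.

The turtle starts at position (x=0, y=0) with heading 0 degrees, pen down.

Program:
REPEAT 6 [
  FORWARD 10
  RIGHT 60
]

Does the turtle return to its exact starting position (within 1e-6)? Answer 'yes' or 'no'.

Answer: yes

Derivation:
Executing turtle program step by step:
Start: pos=(0,0), heading=0, pen down
REPEAT 6 [
  -- iteration 1/6 --
  FD 10: (0,0) -> (10,0) [heading=0, draw]
  RT 60: heading 0 -> 300
  -- iteration 2/6 --
  FD 10: (10,0) -> (15,-8.66) [heading=300, draw]
  RT 60: heading 300 -> 240
  -- iteration 3/6 --
  FD 10: (15,-8.66) -> (10,-17.321) [heading=240, draw]
  RT 60: heading 240 -> 180
  -- iteration 4/6 --
  FD 10: (10,-17.321) -> (0,-17.321) [heading=180, draw]
  RT 60: heading 180 -> 120
  -- iteration 5/6 --
  FD 10: (0,-17.321) -> (-5,-8.66) [heading=120, draw]
  RT 60: heading 120 -> 60
  -- iteration 6/6 --
  FD 10: (-5,-8.66) -> (0,0) [heading=60, draw]
  RT 60: heading 60 -> 0
]
Final: pos=(0,0), heading=0, 6 segment(s) drawn

Start position: (0, 0)
Final position: (0, 0)
Distance = 0; < 1e-6 -> CLOSED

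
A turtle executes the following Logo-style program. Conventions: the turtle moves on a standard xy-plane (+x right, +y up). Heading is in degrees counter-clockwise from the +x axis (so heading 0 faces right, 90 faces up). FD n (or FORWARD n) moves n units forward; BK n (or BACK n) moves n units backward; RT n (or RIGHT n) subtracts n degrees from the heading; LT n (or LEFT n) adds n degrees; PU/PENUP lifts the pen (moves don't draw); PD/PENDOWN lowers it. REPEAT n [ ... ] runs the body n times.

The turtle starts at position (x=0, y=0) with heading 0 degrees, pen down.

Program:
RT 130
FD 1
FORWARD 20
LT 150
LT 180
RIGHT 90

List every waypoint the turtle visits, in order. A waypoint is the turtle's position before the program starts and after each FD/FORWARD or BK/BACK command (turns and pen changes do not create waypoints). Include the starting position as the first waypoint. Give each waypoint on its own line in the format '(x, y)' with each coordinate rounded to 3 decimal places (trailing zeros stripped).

Executing turtle program step by step:
Start: pos=(0,0), heading=0, pen down
RT 130: heading 0 -> 230
FD 1: (0,0) -> (-0.643,-0.766) [heading=230, draw]
FD 20: (-0.643,-0.766) -> (-13.499,-16.087) [heading=230, draw]
LT 150: heading 230 -> 20
LT 180: heading 20 -> 200
RT 90: heading 200 -> 110
Final: pos=(-13.499,-16.087), heading=110, 2 segment(s) drawn
Waypoints (3 total):
(0, 0)
(-0.643, -0.766)
(-13.499, -16.087)

Answer: (0, 0)
(-0.643, -0.766)
(-13.499, -16.087)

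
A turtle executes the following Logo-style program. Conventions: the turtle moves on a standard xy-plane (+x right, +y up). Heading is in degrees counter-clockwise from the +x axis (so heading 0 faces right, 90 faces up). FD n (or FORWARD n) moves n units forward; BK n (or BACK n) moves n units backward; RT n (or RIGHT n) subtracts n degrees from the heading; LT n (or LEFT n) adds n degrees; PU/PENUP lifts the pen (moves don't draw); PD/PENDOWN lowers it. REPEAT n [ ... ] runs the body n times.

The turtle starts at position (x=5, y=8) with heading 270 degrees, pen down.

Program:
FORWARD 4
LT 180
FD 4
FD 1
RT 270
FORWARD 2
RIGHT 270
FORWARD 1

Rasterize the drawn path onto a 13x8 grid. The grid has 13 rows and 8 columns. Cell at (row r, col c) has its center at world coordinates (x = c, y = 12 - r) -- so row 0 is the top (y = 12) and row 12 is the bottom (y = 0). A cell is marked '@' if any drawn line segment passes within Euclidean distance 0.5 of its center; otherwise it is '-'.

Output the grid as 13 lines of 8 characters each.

Segment 0: (5,8) -> (5,4)
Segment 1: (5,4) -> (5,8)
Segment 2: (5,8) -> (5,9)
Segment 3: (5,9) -> (3,9)
Segment 4: (3,9) -> (3,8)

Answer: --------
--------
--------
---@@@--
---@-@--
-----@--
-----@--
-----@--
-----@--
--------
--------
--------
--------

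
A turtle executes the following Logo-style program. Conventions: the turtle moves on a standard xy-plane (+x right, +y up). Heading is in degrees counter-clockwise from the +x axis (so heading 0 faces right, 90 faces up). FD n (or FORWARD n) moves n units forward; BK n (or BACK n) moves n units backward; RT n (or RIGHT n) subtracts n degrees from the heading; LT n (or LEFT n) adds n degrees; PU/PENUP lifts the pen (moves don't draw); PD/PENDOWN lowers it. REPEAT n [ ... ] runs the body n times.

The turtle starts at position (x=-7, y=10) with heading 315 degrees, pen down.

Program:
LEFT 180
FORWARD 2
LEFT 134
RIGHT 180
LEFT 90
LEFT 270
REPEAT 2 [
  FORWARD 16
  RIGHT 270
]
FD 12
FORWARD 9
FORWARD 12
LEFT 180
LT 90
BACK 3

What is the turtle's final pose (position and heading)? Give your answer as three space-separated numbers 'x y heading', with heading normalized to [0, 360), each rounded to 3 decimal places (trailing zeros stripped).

Executing turtle program step by step:
Start: pos=(-7,10), heading=315, pen down
LT 180: heading 315 -> 135
FD 2: (-7,10) -> (-8.414,11.414) [heading=135, draw]
LT 134: heading 135 -> 269
RT 180: heading 269 -> 89
LT 90: heading 89 -> 179
LT 270: heading 179 -> 89
REPEAT 2 [
  -- iteration 1/2 --
  FD 16: (-8.414,11.414) -> (-8.135,27.412) [heading=89, draw]
  RT 270: heading 89 -> 179
  -- iteration 2/2 --
  FD 16: (-8.135,27.412) -> (-24.133,27.691) [heading=179, draw]
  RT 270: heading 179 -> 269
]
FD 12: (-24.133,27.691) -> (-24.342,15.693) [heading=269, draw]
FD 9: (-24.342,15.693) -> (-24.499,6.694) [heading=269, draw]
FD 12: (-24.499,6.694) -> (-24.708,-5.304) [heading=269, draw]
LT 180: heading 269 -> 89
LT 90: heading 89 -> 179
BK 3: (-24.708,-5.304) -> (-21.709,-5.356) [heading=179, draw]
Final: pos=(-21.709,-5.356), heading=179, 7 segment(s) drawn

Answer: -21.709 -5.356 179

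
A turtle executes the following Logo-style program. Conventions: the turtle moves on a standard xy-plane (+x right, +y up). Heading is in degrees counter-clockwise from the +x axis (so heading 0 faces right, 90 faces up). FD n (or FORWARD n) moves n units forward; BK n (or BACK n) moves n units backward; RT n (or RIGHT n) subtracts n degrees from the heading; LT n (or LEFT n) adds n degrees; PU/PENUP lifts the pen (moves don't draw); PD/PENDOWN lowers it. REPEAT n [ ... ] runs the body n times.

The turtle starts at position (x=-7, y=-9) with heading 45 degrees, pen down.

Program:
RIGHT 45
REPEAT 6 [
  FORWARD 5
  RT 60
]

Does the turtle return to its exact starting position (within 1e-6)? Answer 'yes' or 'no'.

Answer: yes

Derivation:
Executing turtle program step by step:
Start: pos=(-7,-9), heading=45, pen down
RT 45: heading 45 -> 0
REPEAT 6 [
  -- iteration 1/6 --
  FD 5: (-7,-9) -> (-2,-9) [heading=0, draw]
  RT 60: heading 0 -> 300
  -- iteration 2/6 --
  FD 5: (-2,-9) -> (0.5,-13.33) [heading=300, draw]
  RT 60: heading 300 -> 240
  -- iteration 3/6 --
  FD 5: (0.5,-13.33) -> (-2,-17.66) [heading=240, draw]
  RT 60: heading 240 -> 180
  -- iteration 4/6 --
  FD 5: (-2,-17.66) -> (-7,-17.66) [heading=180, draw]
  RT 60: heading 180 -> 120
  -- iteration 5/6 --
  FD 5: (-7,-17.66) -> (-9.5,-13.33) [heading=120, draw]
  RT 60: heading 120 -> 60
  -- iteration 6/6 --
  FD 5: (-9.5,-13.33) -> (-7,-9) [heading=60, draw]
  RT 60: heading 60 -> 0
]
Final: pos=(-7,-9), heading=0, 6 segment(s) drawn

Start position: (-7, -9)
Final position: (-7, -9)
Distance = 0; < 1e-6 -> CLOSED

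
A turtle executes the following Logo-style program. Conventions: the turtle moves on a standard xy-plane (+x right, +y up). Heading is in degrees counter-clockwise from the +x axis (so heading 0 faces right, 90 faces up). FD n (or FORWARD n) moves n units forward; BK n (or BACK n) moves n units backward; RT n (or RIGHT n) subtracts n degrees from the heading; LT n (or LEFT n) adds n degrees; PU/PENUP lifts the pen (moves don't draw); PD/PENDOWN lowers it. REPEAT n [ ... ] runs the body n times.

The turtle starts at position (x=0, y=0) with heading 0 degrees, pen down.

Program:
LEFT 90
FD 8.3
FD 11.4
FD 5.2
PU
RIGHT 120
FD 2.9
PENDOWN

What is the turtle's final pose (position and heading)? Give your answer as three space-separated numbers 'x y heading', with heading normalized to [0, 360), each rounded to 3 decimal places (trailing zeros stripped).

Answer: 2.511 23.45 330

Derivation:
Executing turtle program step by step:
Start: pos=(0,0), heading=0, pen down
LT 90: heading 0 -> 90
FD 8.3: (0,0) -> (0,8.3) [heading=90, draw]
FD 11.4: (0,8.3) -> (0,19.7) [heading=90, draw]
FD 5.2: (0,19.7) -> (0,24.9) [heading=90, draw]
PU: pen up
RT 120: heading 90 -> 330
FD 2.9: (0,24.9) -> (2.511,23.45) [heading=330, move]
PD: pen down
Final: pos=(2.511,23.45), heading=330, 3 segment(s) drawn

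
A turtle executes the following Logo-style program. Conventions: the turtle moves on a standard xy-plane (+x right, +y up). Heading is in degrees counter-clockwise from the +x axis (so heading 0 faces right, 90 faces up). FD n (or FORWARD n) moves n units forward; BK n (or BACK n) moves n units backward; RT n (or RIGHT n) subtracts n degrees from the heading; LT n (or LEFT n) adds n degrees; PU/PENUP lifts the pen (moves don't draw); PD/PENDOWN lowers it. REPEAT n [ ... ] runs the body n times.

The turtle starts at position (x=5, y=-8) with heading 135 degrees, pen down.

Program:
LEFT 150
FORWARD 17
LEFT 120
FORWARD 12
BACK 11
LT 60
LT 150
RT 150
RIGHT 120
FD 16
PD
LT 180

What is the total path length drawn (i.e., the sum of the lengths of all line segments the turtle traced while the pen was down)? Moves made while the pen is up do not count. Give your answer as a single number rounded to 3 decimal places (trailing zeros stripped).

Executing turtle program step by step:
Start: pos=(5,-8), heading=135, pen down
LT 150: heading 135 -> 285
FD 17: (5,-8) -> (9.4,-24.421) [heading=285, draw]
LT 120: heading 285 -> 45
FD 12: (9.4,-24.421) -> (17.885,-15.935) [heading=45, draw]
BK 11: (17.885,-15.935) -> (10.107,-23.714) [heading=45, draw]
LT 60: heading 45 -> 105
LT 150: heading 105 -> 255
RT 150: heading 255 -> 105
RT 120: heading 105 -> 345
FD 16: (10.107,-23.714) -> (25.562,-27.855) [heading=345, draw]
PD: pen down
LT 180: heading 345 -> 165
Final: pos=(25.562,-27.855), heading=165, 4 segment(s) drawn

Segment lengths:
  seg 1: (5,-8) -> (9.4,-24.421), length = 17
  seg 2: (9.4,-24.421) -> (17.885,-15.935), length = 12
  seg 3: (17.885,-15.935) -> (10.107,-23.714), length = 11
  seg 4: (10.107,-23.714) -> (25.562,-27.855), length = 16
Total = 56

Answer: 56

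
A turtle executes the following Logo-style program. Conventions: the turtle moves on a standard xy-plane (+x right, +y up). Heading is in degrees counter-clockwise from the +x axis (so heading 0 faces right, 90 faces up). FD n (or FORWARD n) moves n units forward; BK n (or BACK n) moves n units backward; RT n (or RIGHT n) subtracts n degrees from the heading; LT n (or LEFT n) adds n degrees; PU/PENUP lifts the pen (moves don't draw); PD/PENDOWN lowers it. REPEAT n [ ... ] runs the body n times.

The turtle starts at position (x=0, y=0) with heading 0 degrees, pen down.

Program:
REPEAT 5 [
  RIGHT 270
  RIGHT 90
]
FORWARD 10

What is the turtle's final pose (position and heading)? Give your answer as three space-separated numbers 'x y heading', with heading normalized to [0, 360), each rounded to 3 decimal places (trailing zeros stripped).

Answer: 10 0 0

Derivation:
Executing turtle program step by step:
Start: pos=(0,0), heading=0, pen down
REPEAT 5 [
  -- iteration 1/5 --
  RT 270: heading 0 -> 90
  RT 90: heading 90 -> 0
  -- iteration 2/5 --
  RT 270: heading 0 -> 90
  RT 90: heading 90 -> 0
  -- iteration 3/5 --
  RT 270: heading 0 -> 90
  RT 90: heading 90 -> 0
  -- iteration 4/5 --
  RT 270: heading 0 -> 90
  RT 90: heading 90 -> 0
  -- iteration 5/5 --
  RT 270: heading 0 -> 90
  RT 90: heading 90 -> 0
]
FD 10: (0,0) -> (10,0) [heading=0, draw]
Final: pos=(10,0), heading=0, 1 segment(s) drawn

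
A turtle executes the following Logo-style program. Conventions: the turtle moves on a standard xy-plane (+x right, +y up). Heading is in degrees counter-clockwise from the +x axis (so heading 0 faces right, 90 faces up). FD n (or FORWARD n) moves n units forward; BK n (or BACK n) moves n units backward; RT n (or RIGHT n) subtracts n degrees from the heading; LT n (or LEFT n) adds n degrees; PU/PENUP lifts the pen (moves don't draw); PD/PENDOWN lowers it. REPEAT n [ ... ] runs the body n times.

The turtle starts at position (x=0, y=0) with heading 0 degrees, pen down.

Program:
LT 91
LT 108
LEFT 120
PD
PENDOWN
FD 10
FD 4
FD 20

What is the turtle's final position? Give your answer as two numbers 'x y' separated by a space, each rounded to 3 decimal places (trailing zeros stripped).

Answer: 25.66 -22.306

Derivation:
Executing turtle program step by step:
Start: pos=(0,0), heading=0, pen down
LT 91: heading 0 -> 91
LT 108: heading 91 -> 199
LT 120: heading 199 -> 319
PD: pen down
PD: pen down
FD 10: (0,0) -> (7.547,-6.561) [heading=319, draw]
FD 4: (7.547,-6.561) -> (10.566,-9.185) [heading=319, draw]
FD 20: (10.566,-9.185) -> (25.66,-22.306) [heading=319, draw]
Final: pos=(25.66,-22.306), heading=319, 3 segment(s) drawn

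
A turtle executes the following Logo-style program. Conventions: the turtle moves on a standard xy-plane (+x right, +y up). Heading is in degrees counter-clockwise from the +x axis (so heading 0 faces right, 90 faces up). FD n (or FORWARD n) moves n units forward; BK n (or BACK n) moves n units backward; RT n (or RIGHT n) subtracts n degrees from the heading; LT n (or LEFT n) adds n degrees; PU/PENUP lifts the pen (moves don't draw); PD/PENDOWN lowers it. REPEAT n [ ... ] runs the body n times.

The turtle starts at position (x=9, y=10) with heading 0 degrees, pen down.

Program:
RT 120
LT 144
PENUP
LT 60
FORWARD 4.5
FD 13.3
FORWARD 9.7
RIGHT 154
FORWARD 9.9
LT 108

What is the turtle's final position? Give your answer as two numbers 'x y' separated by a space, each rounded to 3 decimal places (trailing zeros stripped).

Answer: 15.261 28.046

Derivation:
Executing turtle program step by step:
Start: pos=(9,10), heading=0, pen down
RT 120: heading 0 -> 240
LT 144: heading 240 -> 24
PU: pen up
LT 60: heading 24 -> 84
FD 4.5: (9,10) -> (9.47,14.475) [heading=84, move]
FD 13.3: (9.47,14.475) -> (10.861,27.702) [heading=84, move]
FD 9.7: (10.861,27.702) -> (11.875,37.349) [heading=84, move]
RT 154: heading 84 -> 290
FD 9.9: (11.875,37.349) -> (15.261,28.046) [heading=290, move]
LT 108: heading 290 -> 38
Final: pos=(15.261,28.046), heading=38, 0 segment(s) drawn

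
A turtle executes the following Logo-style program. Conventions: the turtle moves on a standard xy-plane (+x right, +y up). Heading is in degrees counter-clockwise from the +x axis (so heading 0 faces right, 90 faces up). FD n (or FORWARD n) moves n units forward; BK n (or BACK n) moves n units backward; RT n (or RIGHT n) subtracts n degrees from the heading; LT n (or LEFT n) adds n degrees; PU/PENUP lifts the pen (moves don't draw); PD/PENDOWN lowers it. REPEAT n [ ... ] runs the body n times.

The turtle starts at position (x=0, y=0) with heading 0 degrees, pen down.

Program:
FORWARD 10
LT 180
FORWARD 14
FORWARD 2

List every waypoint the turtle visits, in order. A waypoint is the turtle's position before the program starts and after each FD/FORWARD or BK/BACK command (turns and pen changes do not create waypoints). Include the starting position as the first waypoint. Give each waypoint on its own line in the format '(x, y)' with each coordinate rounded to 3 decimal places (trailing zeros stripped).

Answer: (0, 0)
(10, 0)
(-4, 0)
(-6, 0)

Derivation:
Executing turtle program step by step:
Start: pos=(0,0), heading=0, pen down
FD 10: (0,0) -> (10,0) [heading=0, draw]
LT 180: heading 0 -> 180
FD 14: (10,0) -> (-4,0) [heading=180, draw]
FD 2: (-4,0) -> (-6,0) [heading=180, draw]
Final: pos=(-6,0), heading=180, 3 segment(s) drawn
Waypoints (4 total):
(0, 0)
(10, 0)
(-4, 0)
(-6, 0)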